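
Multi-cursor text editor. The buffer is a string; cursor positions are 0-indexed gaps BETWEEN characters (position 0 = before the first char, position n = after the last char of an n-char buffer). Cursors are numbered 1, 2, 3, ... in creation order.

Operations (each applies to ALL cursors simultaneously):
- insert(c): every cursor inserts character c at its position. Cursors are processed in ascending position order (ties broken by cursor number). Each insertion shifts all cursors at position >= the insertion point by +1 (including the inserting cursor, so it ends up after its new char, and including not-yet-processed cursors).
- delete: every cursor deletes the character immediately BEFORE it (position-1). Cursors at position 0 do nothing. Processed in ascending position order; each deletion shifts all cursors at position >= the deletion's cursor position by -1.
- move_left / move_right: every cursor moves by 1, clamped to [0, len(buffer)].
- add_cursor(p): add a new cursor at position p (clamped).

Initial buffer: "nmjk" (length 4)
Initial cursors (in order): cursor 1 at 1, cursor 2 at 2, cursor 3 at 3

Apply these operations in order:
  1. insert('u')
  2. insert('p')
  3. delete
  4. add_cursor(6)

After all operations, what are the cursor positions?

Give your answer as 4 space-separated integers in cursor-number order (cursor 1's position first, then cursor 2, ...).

After op 1 (insert('u')): buffer="numujuk" (len 7), cursors c1@2 c2@4 c3@6, authorship .1.2.3.
After op 2 (insert('p')): buffer="nupmupjupk" (len 10), cursors c1@3 c2@6 c3@9, authorship .11.22.33.
After op 3 (delete): buffer="numujuk" (len 7), cursors c1@2 c2@4 c3@6, authorship .1.2.3.
After op 4 (add_cursor(6)): buffer="numujuk" (len 7), cursors c1@2 c2@4 c3@6 c4@6, authorship .1.2.3.

Answer: 2 4 6 6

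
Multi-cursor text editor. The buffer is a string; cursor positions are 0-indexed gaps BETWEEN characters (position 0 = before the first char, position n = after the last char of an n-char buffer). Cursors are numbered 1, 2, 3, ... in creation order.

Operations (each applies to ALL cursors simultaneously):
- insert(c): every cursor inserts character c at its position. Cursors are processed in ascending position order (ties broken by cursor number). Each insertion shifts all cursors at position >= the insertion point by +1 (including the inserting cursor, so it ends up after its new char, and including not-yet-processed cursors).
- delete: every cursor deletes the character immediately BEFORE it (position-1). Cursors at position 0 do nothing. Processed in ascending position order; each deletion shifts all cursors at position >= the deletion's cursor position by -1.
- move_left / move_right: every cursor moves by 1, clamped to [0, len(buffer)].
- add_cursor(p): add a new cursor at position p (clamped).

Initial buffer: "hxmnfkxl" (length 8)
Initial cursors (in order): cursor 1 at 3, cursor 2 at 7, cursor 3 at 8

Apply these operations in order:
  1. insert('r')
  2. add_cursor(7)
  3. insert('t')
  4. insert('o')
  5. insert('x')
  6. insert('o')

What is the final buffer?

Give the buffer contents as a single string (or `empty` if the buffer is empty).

Answer: hxmrtoxonfktoxoxrtoxolrtoxo

Derivation:
After op 1 (insert('r')): buffer="hxmrnfkxrlr" (len 11), cursors c1@4 c2@9 c3@11, authorship ...1....2.3
After op 2 (add_cursor(7)): buffer="hxmrnfkxrlr" (len 11), cursors c1@4 c4@7 c2@9 c3@11, authorship ...1....2.3
After op 3 (insert('t')): buffer="hxmrtnfktxrtlrt" (len 15), cursors c1@5 c4@9 c2@12 c3@15, authorship ...11...4.22.33
After op 4 (insert('o')): buffer="hxmrtonfktoxrtolrto" (len 19), cursors c1@6 c4@11 c2@15 c3@19, authorship ...111...44.222.333
After op 5 (insert('x')): buffer="hxmrtoxnfktoxxrtoxlrtox" (len 23), cursors c1@7 c4@13 c2@18 c3@23, authorship ...1111...444.2222.3333
After op 6 (insert('o')): buffer="hxmrtoxonfktoxoxrtoxolrtoxo" (len 27), cursors c1@8 c4@15 c2@21 c3@27, authorship ...11111...4444.22222.33333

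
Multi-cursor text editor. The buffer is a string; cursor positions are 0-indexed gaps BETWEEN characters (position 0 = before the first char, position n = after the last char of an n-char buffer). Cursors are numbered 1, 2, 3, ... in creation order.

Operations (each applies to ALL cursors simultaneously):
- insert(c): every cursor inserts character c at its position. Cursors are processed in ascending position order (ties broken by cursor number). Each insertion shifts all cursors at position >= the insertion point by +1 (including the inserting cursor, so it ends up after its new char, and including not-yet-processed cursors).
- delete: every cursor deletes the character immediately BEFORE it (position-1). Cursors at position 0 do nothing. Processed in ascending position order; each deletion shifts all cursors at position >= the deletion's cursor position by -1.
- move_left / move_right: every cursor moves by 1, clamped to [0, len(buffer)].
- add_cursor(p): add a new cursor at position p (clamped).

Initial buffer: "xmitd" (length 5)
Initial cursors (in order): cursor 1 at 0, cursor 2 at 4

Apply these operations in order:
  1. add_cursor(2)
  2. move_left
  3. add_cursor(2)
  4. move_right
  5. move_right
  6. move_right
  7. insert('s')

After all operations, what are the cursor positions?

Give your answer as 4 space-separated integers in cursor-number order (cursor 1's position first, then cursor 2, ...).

Answer: 4 9 6 9

Derivation:
After op 1 (add_cursor(2)): buffer="xmitd" (len 5), cursors c1@0 c3@2 c2@4, authorship .....
After op 2 (move_left): buffer="xmitd" (len 5), cursors c1@0 c3@1 c2@3, authorship .....
After op 3 (add_cursor(2)): buffer="xmitd" (len 5), cursors c1@0 c3@1 c4@2 c2@3, authorship .....
After op 4 (move_right): buffer="xmitd" (len 5), cursors c1@1 c3@2 c4@3 c2@4, authorship .....
After op 5 (move_right): buffer="xmitd" (len 5), cursors c1@2 c3@3 c4@4 c2@5, authorship .....
After op 6 (move_right): buffer="xmitd" (len 5), cursors c1@3 c3@4 c2@5 c4@5, authorship .....
After op 7 (insert('s')): buffer="xmistsdss" (len 9), cursors c1@4 c3@6 c2@9 c4@9, authorship ...1.3.24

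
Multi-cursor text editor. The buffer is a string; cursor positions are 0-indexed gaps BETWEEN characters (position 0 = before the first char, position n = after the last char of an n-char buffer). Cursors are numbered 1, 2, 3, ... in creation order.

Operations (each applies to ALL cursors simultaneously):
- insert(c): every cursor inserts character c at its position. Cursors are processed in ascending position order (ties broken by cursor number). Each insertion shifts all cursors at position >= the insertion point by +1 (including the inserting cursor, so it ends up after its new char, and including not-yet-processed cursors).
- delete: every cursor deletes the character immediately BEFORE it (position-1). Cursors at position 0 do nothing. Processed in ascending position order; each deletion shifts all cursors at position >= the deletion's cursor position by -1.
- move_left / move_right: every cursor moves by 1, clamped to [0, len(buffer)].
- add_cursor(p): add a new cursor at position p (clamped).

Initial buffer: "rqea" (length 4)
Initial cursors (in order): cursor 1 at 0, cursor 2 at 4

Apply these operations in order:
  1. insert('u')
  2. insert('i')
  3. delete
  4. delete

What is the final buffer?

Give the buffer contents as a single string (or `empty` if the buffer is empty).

After op 1 (insert('u')): buffer="urqeau" (len 6), cursors c1@1 c2@6, authorship 1....2
After op 2 (insert('i')): buffer="uirqeaui" (len 8), cursors c1@2 c2@8, authorship 11....22
After op 3 (delete): buffer="urqeau" (len 6), cursors c1@1 c2@6, authorship 1....2
After op 4 (delete): buffer="rqea" (len 4), cursors c1@0 c2@4, authorship ....

Answer: rqea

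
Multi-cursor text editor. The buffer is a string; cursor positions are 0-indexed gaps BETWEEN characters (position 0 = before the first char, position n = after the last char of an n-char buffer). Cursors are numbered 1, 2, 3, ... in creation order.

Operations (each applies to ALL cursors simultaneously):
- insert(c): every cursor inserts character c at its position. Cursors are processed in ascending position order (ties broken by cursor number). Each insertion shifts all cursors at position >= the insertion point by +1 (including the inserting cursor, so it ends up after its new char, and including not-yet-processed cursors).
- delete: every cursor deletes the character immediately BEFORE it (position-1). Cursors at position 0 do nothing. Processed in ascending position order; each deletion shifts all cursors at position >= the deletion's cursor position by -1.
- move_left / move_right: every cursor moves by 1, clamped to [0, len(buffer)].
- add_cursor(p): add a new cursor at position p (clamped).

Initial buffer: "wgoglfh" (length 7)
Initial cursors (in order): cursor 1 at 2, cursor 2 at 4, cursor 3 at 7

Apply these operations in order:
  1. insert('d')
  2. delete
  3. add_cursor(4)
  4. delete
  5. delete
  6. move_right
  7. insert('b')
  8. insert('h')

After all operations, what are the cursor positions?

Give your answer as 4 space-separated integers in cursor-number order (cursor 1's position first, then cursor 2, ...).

Answer: 9 9 9 9

Derivation:
After op 1 (insert('d')): buffer="wgdogdlfhd" (len 10), cursors c1@3 c2@6 c3@10, authorship ..1..2...3
After op 2 (delete): buffer="wgoglfh" (len 7), cursors c1@2 c2@4 c3@7, authorship .......
After op 3 (add_cursor(4)): buffer="wgoglfh" (len 7), cursors c1@2 c2@4 c4@4 c3@7, authorship .......
After op 4 (delete): buffer="wlf" (len 3), cursors c1@1 c2@1 c4@1 c3@3, authorship ...
After op 5 (delete): buffer="l" (len 1), cursors c1@0 c2@0 c4@0 c3@1, authorship .
After op 6 (move_right): buffer="l" (len 1), cursors c1@1 c2@1 c3@1 c4@1, authorship .
After op 7 (insert('b')): buffer="lbbbb" (len 5), cursors c1@5 c2@5 c3@5 c4@5, authorship .1234
After op 8 (insert('h')): buffer="lbbbbhhhh" (len 9), cursors c1@9 c2@9 c3@9 c4@9, authorship .12341234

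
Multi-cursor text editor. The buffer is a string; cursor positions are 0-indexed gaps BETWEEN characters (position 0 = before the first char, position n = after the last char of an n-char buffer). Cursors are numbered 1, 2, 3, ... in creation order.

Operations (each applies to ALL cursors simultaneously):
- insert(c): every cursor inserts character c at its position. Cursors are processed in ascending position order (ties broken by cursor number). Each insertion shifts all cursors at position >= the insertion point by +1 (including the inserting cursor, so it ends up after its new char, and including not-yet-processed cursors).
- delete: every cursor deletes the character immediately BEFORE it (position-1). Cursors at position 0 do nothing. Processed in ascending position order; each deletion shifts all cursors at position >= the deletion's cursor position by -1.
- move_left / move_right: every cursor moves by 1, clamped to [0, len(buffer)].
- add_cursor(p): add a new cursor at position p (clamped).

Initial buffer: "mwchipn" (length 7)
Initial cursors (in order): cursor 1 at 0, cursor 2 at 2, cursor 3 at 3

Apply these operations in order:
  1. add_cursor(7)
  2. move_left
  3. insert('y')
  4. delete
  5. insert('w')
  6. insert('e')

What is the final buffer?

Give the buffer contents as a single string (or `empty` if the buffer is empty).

After op 1 (add_cursor(7)): buffer="mwchipn" (len 7), cursors c1@0 c2@2 c3@3 c4@7, authorship .......
After op 2 (move_left): buffer="mwchipn" (len 7), cursors c1@0 c2@1 c3@2 c4@6, authorship .......
After op 3 (insert('y')): buffer="ymywychipyn" (len 11), cursors c1@1 c2@3 c3@5 c4@10, authorship 1.2.3....4.
After op 4 (delete): buffer="mwchipn" (len 7), cursors c1@0 c2@1 c3@2 c4@6, authorship .......
After op 5 (insert('w')): buffer="wmwwwchipwn" (len 11), cursors c1@1 c2@3 c3@5 c4@10, authorship 1.2.3....4.
After op 6 (insert('e')): buffer="wemwewwechipwen" (len 15), cursors c1@2 c2@5 c3@8 c4@14, authorship 11.22.33....44.

Answer: wemwewwechipwen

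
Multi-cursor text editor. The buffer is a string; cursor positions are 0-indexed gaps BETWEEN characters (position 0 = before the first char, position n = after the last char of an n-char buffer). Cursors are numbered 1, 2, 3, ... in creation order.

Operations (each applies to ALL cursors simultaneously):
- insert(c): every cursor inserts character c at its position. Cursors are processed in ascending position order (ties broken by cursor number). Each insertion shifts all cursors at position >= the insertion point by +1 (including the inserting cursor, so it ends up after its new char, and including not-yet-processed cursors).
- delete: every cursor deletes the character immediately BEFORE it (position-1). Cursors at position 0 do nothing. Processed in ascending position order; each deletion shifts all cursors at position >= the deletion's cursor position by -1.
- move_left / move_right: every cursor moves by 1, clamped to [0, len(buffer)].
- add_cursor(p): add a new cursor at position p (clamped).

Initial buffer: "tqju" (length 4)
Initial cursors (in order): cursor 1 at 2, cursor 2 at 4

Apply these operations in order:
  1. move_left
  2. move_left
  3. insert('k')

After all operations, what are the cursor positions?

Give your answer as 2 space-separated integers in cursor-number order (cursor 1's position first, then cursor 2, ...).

Answer: 1 4

Derivation:
After op 1 (move_left): buffer="tqju" (len 4), cursors c1@1 c2@3, authorship ....
After op 2 (move_left): buffer="tqju" (len 4), cursors c1@0 c2@2, authorship ....
After op 3 (insert('k')): buffer="ktqkju" (len 6), cursors c1@1 c2@4, authorship 1..2..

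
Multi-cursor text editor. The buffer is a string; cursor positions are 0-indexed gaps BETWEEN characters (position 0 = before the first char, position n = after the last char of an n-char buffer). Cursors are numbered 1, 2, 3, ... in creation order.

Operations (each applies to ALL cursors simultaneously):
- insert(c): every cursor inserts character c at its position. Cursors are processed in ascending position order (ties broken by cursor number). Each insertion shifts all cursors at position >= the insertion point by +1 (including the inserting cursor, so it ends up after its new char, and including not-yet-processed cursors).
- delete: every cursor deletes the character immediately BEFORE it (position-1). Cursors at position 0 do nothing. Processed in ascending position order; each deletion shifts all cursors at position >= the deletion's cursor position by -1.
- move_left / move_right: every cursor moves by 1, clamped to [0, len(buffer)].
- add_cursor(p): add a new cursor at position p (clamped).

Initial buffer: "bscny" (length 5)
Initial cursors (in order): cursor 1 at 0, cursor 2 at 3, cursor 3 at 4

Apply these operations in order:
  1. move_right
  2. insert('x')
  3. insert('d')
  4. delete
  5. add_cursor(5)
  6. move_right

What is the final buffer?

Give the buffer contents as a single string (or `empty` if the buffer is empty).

Answer: bxscnxyx

Derivation:
After op 1 (move_right): buffer="bscny" (len 5), cursors c1@1 c2@4 c3@5, authorship .....
After op 2 (insert('x')): buffer="bxscnxyx" (len 8), cursors c1@2 c2@6 c3@8, authorship .1...2.3
After op 3 (insert('d')): buffer="bxdscnxdyxd" (len 11), cursors c1@3 c2@8 c3@11, authorship .11...22.33
After op 4 (delete): buffer="bxscnxyx" (len 8), cursors c1@2 c2@6 c3@8, authorship .1...2.3
After op 5 (add_cursor(5)): buffer="bxscnxyx" (len 8), cursors c1@2 c4@5 c2@6 c3@8, authorship .1...2.3
After op 6 (move_right): buffer="bxscnxyx" (len 8), cursors c1@3 c4@6 c2@7 c3@8, authorship .1...2.3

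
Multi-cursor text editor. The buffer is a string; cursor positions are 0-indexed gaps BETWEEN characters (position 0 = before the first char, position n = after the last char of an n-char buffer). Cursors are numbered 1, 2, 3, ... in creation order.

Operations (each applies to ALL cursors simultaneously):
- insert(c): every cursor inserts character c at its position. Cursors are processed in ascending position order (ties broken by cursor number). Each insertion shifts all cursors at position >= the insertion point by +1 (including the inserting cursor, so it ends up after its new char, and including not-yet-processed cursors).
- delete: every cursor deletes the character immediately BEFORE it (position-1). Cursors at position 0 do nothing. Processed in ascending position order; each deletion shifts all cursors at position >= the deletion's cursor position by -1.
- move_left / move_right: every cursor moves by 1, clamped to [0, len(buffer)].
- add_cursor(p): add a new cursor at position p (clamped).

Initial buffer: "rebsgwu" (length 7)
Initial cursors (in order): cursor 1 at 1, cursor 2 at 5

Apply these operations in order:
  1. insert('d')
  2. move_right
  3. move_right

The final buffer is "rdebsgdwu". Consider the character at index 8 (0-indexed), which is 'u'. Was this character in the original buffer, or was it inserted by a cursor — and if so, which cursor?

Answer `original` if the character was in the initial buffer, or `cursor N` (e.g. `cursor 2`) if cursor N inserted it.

Answer: original

Derivation:
After op 1 (insert('d')): buffer="rdebsgdwu" (len 9), cursors c1@2 c2@7, authorship .1....2..
After op 2 (move_right): buffer="rdebsgdwu" (len 9), cursors c1@3 c2@8, authorship .1....2..
After op 3 (move_right): buffer="rdebsgdwu" (len 9), cursors c1@4 c2@9, authorship .1....2..
Authorship (.=original, N=cursor N): . 1 . . . . 2 . .
Index 8: author = original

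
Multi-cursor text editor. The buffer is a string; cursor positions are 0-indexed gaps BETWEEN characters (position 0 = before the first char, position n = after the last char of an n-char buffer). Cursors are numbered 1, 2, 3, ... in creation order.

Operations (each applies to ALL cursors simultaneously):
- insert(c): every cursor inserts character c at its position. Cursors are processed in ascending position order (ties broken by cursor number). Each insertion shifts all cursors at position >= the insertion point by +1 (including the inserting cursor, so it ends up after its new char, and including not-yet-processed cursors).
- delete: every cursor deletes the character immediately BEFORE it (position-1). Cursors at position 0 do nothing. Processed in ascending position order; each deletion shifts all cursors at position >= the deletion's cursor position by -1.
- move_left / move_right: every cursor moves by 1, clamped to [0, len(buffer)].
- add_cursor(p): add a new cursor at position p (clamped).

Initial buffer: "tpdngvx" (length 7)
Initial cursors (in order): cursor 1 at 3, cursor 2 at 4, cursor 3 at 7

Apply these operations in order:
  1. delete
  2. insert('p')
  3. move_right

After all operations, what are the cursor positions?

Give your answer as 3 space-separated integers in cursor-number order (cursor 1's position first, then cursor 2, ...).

Answer: 5 5 7

Derivation:
After op 1 (delete): buffer="tpgv" (len 4), cursors c1@2 c2@2 c3@4, authorship ....
After op 2 (insert('p')): buffer="tpppgvp" (len 7), cursors c1@4 c2@4 c3@7, authorship ..12..3
After op 3 (move_right): buffer="tpppgvp" (len 7), cursors c1@5 c2@5 c3@7, authorship ..12..3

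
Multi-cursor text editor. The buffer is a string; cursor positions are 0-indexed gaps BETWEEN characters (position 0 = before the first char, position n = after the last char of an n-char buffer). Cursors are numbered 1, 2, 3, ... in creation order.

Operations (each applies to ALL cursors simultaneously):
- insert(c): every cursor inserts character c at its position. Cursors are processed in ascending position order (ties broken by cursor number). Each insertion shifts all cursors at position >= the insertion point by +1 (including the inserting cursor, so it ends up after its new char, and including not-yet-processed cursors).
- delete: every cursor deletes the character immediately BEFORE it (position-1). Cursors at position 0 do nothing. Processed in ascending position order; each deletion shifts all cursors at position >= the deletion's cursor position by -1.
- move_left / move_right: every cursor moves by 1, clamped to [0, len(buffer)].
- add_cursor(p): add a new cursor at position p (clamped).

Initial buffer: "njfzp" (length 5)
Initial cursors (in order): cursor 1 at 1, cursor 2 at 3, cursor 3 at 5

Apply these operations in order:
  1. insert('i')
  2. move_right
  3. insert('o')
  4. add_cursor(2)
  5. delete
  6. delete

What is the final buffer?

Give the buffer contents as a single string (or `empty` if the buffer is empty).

After op 1 (insert('i')): buffer="nijfizpi" (len 8), cursors c1@2 c2@5 c3@8, authorship .1..2..3
After op 2 (move_right): buffer="nijfizpi" (len 8), cursors c1@3 c2@6 c3@8, authorship .1..2..3
After op 3 (insert('o')): buffer="nijofizopio" (len 11), cursors c1@4 c2@8 c3@11, authorship .1.1.2.2.33
After op 4 (add_cursor(2)): buffer="nijofizopio" (len 11), cursors c4@2 c1@4 c2@8 c3@11, authorship .1.1.2.2.33
After op 5 (delete): buffer="njfizpi" (len 7), cursors c4@1 c1@2 c2@5 c3@7, authorship ...2..3
After op 6 (delete): buffer="fip" (len 3), cursors c1@0 c4@0 c2@2 c3@3, authorship .2.

Answer: fip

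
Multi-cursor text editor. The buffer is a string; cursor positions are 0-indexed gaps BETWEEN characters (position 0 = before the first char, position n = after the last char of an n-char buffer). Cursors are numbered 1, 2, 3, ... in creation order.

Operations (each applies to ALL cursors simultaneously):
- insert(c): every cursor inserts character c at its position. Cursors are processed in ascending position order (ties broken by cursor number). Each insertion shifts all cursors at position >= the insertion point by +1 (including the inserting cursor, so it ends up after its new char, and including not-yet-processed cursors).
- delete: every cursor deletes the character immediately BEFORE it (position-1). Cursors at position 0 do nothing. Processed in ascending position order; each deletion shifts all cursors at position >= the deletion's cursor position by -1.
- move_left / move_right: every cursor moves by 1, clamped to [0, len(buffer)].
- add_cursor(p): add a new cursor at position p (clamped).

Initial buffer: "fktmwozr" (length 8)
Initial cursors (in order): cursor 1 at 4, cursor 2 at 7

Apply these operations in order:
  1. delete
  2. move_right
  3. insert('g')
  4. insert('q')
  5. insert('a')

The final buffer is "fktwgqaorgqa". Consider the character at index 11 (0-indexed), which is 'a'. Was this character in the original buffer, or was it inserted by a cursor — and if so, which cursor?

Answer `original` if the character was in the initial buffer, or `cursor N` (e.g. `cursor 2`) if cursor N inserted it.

Answer: cursor 2

Derivation:
After op 1 (delete): buffer="fktwor" (len 6), cursors c1@3 c2@5, authorship ......
After op 2 (move_right): buffer="fktwor" (len 6), cursors c1@4 c2@6, authorship ......
After op 3 (insert('g')): buffer="fktwgorg" (len 8), cursors c1@5 c2@8, authorship ....1..2
After op 4 (insert('q')): buffer="fktwgqorgq" (len 10), cursors c1@6 c2@10, authorship ....11..22
After op 5 (insert('a')): buffer="fktwgqaorgqa" (len 12), cursors c1@7 c2@12, authorship ....111..222
Authorship (.=original, N=cursor N): . . . . 1 1 1 . . 2 2 2
Index 11: author = 2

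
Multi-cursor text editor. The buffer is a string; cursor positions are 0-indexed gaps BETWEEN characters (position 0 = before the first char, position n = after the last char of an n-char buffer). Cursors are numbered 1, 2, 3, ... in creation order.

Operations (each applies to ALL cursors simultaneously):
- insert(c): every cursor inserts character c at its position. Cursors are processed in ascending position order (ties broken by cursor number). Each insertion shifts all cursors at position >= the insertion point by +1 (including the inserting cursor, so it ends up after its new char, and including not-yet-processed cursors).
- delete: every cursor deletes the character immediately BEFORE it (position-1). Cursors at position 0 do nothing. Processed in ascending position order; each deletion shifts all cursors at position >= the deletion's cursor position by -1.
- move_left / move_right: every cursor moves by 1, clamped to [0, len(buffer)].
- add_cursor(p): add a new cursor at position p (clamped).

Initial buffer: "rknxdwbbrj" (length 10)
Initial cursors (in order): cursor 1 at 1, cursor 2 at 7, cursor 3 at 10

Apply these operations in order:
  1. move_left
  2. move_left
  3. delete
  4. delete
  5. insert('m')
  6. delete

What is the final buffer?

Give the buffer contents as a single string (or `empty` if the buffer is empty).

After op 1 (move_left): buffer="rknxdwbbrj" (len 10), cursors c1@0 c2@6 c3@9, authorship ..........
After op 2 (move_left): buffer="rknxdwbbrj" (len 10), cursors c1@0 c2@5 c3@8, authorship ..........
After op 3 (delete): buffer="rknxwbrj" (len 8), cursors c1@0 c2@4 c3@6, authorship ........
After op 4 (delete): buffer="rknwrj" (len 6), cursors c1@0 c2@3 c3@4, authorship ......
After op 5 (insert('m')): buffer="mrknmwmrj" (len 9), cursors c1@1 c2@5 c3@7, authorship 1...2.3..
After op 6 (delete): buffer="rknwrj" (len 6), cursors c1@0 c2@3 c3@4, authorship ......

Answer: rknwrj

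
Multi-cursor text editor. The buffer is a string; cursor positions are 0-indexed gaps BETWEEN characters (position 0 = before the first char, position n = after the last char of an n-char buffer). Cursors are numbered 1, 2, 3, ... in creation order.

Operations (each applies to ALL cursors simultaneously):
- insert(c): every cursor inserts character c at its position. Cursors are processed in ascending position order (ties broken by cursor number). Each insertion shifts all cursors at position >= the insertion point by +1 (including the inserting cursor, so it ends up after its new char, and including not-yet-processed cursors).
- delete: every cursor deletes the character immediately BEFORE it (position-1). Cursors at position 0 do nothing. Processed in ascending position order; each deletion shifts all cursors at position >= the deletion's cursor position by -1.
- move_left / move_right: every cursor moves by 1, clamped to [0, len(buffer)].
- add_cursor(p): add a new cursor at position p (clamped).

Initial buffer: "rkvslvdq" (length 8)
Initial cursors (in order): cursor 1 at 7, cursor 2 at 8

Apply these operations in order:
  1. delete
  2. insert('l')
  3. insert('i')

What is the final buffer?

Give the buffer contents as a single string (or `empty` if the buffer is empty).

Answer: rkvslvllii

Derivation:
After op 1 (delete): buffer="rkvslv" (len 6), cursors c1@6 c2@6, authorship ......
After op 2 (insert('l')): buffer="rkvslvll" (len 8), cursors c1@8 c2@8, authorship ......12
After op 3 (insert('i')): buffer="rkvslvllii" (len 10), cursors c1@10 c2@10, authorship ......1212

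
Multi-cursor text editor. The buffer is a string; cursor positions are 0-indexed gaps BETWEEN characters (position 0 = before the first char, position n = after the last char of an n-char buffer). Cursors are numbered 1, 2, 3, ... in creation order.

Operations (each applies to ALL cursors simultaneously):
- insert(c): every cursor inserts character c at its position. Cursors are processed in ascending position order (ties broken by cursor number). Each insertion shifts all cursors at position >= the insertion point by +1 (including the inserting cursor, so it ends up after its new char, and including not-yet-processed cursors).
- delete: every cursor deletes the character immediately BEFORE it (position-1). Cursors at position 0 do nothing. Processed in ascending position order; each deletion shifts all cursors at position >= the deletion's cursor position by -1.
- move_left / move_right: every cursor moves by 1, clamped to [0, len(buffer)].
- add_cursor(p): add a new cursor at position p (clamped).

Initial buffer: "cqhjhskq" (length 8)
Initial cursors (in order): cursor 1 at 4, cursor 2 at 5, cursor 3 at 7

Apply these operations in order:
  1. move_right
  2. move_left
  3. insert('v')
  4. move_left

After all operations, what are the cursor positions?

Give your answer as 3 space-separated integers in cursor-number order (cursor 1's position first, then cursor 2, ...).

After op 1 (move_right): buffer="cqhjhskq" (len 8), cursors c1@5 c2@6 c3@8, authorship ........
After op 2 (move_left): buffer="cqhjhskq" (len 8), cursors c1@4 c2@5 c3@7, authorship ........
After op 3 (insert('v')): buffer="cqhjvhvskvq" (len 11), cursors c1@5 c2@7 c3@10, authorship ....1.2..3.
After op 4 (move_left): buffer="cqhjvhvskvq" (len 11), cursors c1@4 c2@6 c3@9, authorship ....1.2..3.

Answer: 4 6 9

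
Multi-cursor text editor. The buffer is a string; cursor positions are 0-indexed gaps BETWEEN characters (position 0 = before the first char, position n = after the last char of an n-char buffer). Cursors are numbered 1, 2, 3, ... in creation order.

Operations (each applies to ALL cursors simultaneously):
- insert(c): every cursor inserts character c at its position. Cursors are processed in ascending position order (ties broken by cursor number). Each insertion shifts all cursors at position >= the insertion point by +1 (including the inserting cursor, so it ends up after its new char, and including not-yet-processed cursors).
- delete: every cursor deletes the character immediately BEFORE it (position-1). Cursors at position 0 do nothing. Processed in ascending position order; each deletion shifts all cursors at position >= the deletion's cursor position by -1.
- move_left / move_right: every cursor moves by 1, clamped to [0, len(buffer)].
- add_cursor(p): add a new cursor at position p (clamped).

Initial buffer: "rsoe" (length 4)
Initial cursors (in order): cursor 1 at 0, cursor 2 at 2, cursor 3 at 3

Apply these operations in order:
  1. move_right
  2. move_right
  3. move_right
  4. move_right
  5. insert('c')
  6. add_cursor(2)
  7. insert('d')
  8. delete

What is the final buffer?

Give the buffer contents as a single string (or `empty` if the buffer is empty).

After op 1 (move_right): buffer="rsoe" (len 4), cursors c1@1 c2@3 c3@4, authorship ....
After op 2 (move_right): buffer="rsoe" (len 4), cursors c1@2 c2@4 c3@4, authorship ....
After op 3 (move_right): buffer="rsoe" (len 4), cursors c1@3 c2@4 c3@4, authorship ....
After op 4 (move_right): buffer="rsoe" (len 4), cursors c1@4 c2@4 c3@4, authorship ....
After op 5 (insert('c')): buffer="rsoeccc" (len 7), cursors c1@7 c2@7 c3@7, authorship ....123
After op 6 (add_cursor(2)): buffer="rsoeccc" (len 7), cursors c4@2 c1@7 c2@7 c3@7, authorship ....123
After op 7 (insert('d')): buffer="rsdoecccddd" (len 11), cursors c4@3 c1@11 c2@11 c3@11, authorship ..4..123123
After op 8 (delete): buffer="rsoeccc" (len 7), cursors c4@2 c1@7 c2@7 c3@7, authorship ....123

Answer: rsoeccc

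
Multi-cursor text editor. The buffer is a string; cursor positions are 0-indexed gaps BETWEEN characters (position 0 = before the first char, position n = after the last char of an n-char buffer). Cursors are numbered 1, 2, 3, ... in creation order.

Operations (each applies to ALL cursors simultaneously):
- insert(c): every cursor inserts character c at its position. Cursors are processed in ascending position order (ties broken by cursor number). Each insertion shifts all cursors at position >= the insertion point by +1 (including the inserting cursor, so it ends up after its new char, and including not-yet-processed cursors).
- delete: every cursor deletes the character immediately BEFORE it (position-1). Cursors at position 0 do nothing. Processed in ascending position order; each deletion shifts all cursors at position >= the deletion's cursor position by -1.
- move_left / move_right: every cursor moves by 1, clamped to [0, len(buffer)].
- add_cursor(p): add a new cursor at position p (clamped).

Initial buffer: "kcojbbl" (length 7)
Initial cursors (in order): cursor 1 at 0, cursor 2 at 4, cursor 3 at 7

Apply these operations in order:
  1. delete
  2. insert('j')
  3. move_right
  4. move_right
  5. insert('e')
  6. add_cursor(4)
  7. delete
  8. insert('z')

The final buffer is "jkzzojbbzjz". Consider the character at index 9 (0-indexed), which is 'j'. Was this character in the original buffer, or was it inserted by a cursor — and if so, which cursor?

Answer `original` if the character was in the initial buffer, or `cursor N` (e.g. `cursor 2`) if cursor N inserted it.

Answer: cursor 3

Derivation:
After op 1 (delete): buffer="kcobb" (len 5), cursors c1@0 c2@3 c3@5, authorship .....
After op 2 (insert('j')): buffer="jkcojbbj" (len 8), cursors c1@1 c2@5 c3@8, authorship 1...2..3
After op 3 (move_right): buffer="jkcojbbj" (len 8), cursors c1@2 c2@6 c3@8, authorship 1...2..3
After op 4 (move_right): buffer="jkcojbbj" (len 8), cursors c1@3 c2@7 c3@8, authorship 1...2..3
After op 5 (insert('e')): buffer="jkceojbbeje" (len 11), cursors c1@4 c2@9 c3@11, authorship 1..1.2..233
After op 6 (add_cursor(4)): buffer="jkceojbbeje" (len 11), cursors c1@4 c4@4 c2@9 c3@11, authorship 1..1.2..233
After op 7 (delete): buffer="jkojbbj" (len 7), cursors c1@2 c4@2 c2@6 c3@7, authorship 1..2..3
After op 8 (insert('z')): buffer="jkzzojbbzjz" (len 11), cursors c1@4 c4@4 c2@9 c3@11, authorship 1.14.2..233
Authorship (.=original, N=cursor N): 1 . 1 4 . 2 . . 2 3 3
Index 9: author = 3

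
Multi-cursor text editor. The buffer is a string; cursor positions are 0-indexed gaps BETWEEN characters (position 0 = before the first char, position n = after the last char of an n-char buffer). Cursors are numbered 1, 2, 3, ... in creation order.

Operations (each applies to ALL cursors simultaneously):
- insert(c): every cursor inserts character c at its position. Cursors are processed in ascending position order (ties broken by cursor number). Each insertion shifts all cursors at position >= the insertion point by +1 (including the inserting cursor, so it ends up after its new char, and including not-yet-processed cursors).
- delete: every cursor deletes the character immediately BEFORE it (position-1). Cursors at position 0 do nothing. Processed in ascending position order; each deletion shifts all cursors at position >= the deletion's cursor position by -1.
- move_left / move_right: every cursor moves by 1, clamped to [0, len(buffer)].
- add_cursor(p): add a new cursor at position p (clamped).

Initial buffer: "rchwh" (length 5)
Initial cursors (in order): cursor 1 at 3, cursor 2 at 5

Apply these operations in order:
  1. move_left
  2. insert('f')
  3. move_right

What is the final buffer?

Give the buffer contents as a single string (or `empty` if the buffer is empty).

After op 1 (move_left): buffer="rchwh" (len 5), cursors c1@2 c2@4, authorship .....
After op 2 (insert('f')): buffer="rcfhwfh" (len 7), cursors c1@3 c2@6, authorship ..1..2.
After op 3 (move_right): buffer="rcfhwfh" (len 7), cursors c1@4 c2@7, authorship ..1..2.

Answer: rcfhwfh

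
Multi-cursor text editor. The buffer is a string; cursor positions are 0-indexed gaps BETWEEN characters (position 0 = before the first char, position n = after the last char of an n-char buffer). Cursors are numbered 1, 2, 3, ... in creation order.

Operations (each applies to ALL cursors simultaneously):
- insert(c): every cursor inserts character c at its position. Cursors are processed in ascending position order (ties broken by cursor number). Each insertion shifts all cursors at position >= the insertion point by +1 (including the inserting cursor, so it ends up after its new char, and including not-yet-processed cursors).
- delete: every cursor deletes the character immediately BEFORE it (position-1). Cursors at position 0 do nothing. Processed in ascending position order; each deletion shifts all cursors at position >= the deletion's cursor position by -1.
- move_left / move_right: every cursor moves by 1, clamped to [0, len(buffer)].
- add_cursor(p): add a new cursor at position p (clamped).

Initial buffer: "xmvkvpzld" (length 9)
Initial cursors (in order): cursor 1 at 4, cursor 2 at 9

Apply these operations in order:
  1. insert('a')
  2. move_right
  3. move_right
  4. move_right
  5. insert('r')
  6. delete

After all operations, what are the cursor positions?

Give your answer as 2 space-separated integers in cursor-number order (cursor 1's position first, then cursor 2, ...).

After op 1 (insert('a')): buffer="xmvkavpzlda" (len 11), cursors c1@5 c2@11, authorship ....1.....2
After op 2 (move_right): buffer="xmvkavpzlda" (len 11), cursors c1@6 c2@11, authorship ....1.....2
After op 3 (move_right): buffer="xmvkavpzlda" (len 11), cursors c1@7 c2@11, authorship ....1.....2
After op 4 (move_right): buffer="xmvkavpzlda" (len 11), cursors c1@8 c2@11, authorship ....1.....2
After op 5 (insert('r')): buffer="xmvkavpzrldar" (len 13), cursors c1@9 c2@13, authorship ....1...1..22
After op 6 (delete): buffer="xmvkavpzlda" (len 11), cursors c1@8 c2@11, authorship ....1.....2

Answer: 8 11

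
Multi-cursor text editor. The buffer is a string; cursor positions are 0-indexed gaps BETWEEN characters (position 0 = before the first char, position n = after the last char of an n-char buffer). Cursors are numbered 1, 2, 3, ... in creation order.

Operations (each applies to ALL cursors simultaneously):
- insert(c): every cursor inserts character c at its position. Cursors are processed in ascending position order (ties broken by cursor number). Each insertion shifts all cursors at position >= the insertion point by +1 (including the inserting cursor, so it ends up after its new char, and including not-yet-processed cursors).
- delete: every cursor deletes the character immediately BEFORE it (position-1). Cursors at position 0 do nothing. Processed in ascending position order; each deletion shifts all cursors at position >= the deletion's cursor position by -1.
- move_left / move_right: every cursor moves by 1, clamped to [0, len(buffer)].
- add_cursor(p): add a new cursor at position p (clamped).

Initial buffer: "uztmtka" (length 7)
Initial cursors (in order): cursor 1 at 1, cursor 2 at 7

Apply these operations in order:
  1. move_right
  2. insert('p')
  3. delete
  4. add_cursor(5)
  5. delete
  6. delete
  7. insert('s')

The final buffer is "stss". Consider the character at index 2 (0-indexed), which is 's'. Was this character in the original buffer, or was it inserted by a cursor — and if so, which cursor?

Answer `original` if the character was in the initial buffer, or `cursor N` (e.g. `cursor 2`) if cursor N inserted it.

Answer: cursor 2

Derivation:
After op 1 (move_right): buffer="uztmtka" (len 7), cursors c1@2 c2@7, authorship .......
After op 2 (insert('p')): buffer="uzptmtkap" (len 9), cursors c1@3 c2@9, authorship ..1.....2
After op 3 (delete): buffer="uztmtka" (len 7), cursors c1@2 c2@7, authorship .......
After op 4 (add_cursor(5)): buffer="uztmtka" (len 7), cursors c1@2 c3@5 c2@7, authorship .......
After op 5 (delete): buffer="utmk" (len 4), cursors c1@1 c3@3 c2@4, authorship ....
After op 6 (delete): buffer="t" (len 1), cursors c1@0 c2@1 c3@1, authorship .
After op 7 (insert('s')): buffer="stss" (len 4), cursors c1@1 c2@4 c3@4, authorship 1.23
Authorship (.=original, N=cursor N): 1 . 2 3
Index 2: author = 2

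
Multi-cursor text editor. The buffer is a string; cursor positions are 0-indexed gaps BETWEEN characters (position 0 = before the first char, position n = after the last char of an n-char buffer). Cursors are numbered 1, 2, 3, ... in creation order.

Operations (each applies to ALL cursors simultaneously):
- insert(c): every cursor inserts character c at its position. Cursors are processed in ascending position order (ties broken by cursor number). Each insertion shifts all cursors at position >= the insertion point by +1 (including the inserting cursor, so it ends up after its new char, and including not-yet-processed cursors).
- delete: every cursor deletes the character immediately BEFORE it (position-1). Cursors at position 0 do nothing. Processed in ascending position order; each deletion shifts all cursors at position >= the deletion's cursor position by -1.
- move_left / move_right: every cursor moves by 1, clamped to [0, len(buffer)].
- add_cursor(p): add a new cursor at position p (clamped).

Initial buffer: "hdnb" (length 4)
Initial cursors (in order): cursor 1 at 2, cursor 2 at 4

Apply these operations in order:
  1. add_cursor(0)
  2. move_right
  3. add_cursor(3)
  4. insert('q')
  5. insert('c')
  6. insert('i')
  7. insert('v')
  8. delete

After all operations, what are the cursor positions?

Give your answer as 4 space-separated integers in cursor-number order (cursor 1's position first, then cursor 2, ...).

After op 1 (add_cursor(0)): buffer="hdnb" (len 4), cursors c3@0 c1@2 c2@4, authorship ....
After op 2 (move_right): buffer="hdnb" (len 4), cursors c3@1 c1@3 c2@4, authorship ....
After op 3 (add_cursor(3)): buffer="hdnb" (len 4), cursors c3@1 c1@3 c4@3 c2@4, authorship ....
After op 4 (insert('q')): buffer="hqdnqqbq" (len 8), cursors c3@2 c1@6 c4@6 c2@8, authorship .3..14.2
After op 5 (insert('c')): buffer="hqcdnqqccbqc" (len 12), cursors c3@3 c1@9 c4@9 c2@12, authorship .33..1414.22
After op 6 (insert('i')): buffer="hqcidnqqcciibqci" (len 16), cursors c3@4 c1@12 c4@12 c2@16, authorship .333..141414.222
After op 7 (insert('v')): buffer="hqcivdnqqcciivvbqciv" (len 20), cursors c3@5 c1@15 c4@15 c2@20, authorship .3333..14141414.2222
After op 8 (delete): buffer="hqcidnqqcciibqci" (len 16), cursors c3@4 c1@12 c4@12 c2@16, authorship .333..141414.222

Answer: 12 16 4 12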